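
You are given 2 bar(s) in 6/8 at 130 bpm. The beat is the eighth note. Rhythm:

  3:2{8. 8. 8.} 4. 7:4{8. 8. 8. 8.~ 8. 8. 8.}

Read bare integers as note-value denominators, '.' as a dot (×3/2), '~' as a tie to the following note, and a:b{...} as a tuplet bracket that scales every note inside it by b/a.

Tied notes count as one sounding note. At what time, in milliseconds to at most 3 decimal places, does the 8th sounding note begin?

note 8 onset = 60/7b = 3956.044ms

1. 0.0ms @ 0 + 461.538ms (1)
2. 461.538ms @ 1 + 461.538ms (1)
3. 923.077ms @ 2 + 461.538ms (1)
4. 1384.615ms @ 3 + 1384.615ms (3)
5. 2769.231ms @ 6 + 395.604ms (6/7)
6. 3164.835ms @ 48/7 + 395.604ms (6/7)
7. 3560.44ms @ 54/7 + 395.604ms (6/7)
8. 3956.044ms @ 60/7 + 791.209ms (12/7)
9. 4747.253ms @ 72/7 + 395.604ms (6/7)
10. 5142.857ms @ 78/7 + 395.604ms (6/7)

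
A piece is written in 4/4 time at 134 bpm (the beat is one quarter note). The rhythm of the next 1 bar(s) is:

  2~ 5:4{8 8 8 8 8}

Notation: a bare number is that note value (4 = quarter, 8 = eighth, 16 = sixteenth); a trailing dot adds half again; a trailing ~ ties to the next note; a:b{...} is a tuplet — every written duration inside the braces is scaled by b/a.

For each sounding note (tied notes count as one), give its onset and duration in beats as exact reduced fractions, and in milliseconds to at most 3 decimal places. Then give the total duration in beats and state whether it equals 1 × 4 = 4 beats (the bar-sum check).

1) 0.0ms=0b +1074.627ms=12/5b
2) 1074.627ms=12/5b +179.104ms=2/5b
3) 1253.731ms=14/5b +179.104ms=2/5b
4) 1432.836ms=16/5b +179.104ms=2/5b
5) 1611.94ms=18/5b +179.104ms=2/5b
Σ=4b of 4 (134bpm 4/4) — PASS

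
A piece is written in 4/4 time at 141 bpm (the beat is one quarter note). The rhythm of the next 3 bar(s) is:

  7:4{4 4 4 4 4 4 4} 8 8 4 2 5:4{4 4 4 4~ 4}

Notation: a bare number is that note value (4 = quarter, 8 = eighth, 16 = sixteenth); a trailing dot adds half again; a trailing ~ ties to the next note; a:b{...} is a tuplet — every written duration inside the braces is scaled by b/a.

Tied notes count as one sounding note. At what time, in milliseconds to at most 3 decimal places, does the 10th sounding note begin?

note 10 onset = 5b = 2127.66ms

1. 0.0ms @ 0 + 243.161ms (4/7)
2. 243.161ms @ 4/7 + 243.161ms (4/7)
3. 486.322ms @ 8/7 + 243.161ms (4/7)
4. 729.483ms @ 12/7 + 243.161ms (4/7)
5. 972.644ms @ 16/7 + 243.161ms (4/7)
6. 1215.805ms @ 20/7 + 243.161ms (4/7)
7. 1458.967ms @ 24/7 + 243.161ms (4/7)
8. 1702.128ms @ 4 + 212.766ms (1/2)
9. 1914.894ms @ 9/2 + 212.766ms (1/2)
10. 2127.66ms @ 5 + 425.532ms (1)
11. 2553.191ms @ 6 + 851.064ms (2)
12. 3404.255ms @ 8 + 340.426ms (4/5)
13. 3744.681ms @ 44/5 + 340.426ms (4/5)
14. 4085.106ms @ 48/5 + 340.426ms (4/5)
15. 4425.532ms @ 52/5 + 680.851ms (8/5)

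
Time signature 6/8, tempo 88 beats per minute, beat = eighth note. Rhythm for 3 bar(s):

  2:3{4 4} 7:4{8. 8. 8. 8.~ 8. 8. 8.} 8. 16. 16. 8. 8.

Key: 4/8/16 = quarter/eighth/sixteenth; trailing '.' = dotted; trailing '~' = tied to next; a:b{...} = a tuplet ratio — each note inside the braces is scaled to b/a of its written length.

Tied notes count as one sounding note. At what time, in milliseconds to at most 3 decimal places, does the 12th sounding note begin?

1. 0.0ms @ 0 + 2045.455ms (3)
2. 2045.455ms @ 3 + 2045.455ms (3)
3. 4090.909ms @ 6 + 584.416ms (6/7)
4. 4675.325ms @ 48/7 + 584.416ms (6/7)
5. 5259.74ms @ 54/7 + 584.416ms (6/7)
6. 5844.156ms @ 60/7 + 1168.831ms (12/7)
7. 7012.987ms @ 72/7 + 584.416ms (6/7)
8. 7597.403ms @ 78/7 + 584.416ms (6/7)
9. 8181.818ms @ 12 + 1022.727ms (3/2)
10. 9204.545ms @ 27/2 + 511.364ms (3/4)
11. 9715.909ms @ 57/4 + 511.364ms (3/4)
12. 10227.273ms @ 15 + 1022.727ms (3/2)
13. 11250.0ms @ 33/2 + 1022.727ms (3/2)

note 12 onset = 15b = 10227.273ms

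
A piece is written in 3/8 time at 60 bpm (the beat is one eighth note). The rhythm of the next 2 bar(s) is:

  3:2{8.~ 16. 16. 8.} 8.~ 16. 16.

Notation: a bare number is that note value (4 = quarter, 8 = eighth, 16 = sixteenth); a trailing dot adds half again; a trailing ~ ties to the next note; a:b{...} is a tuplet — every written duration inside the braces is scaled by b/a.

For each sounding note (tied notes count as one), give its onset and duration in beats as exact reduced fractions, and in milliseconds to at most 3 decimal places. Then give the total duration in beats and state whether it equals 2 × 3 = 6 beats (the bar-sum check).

1) 0.0ms=0b +1500.0ms=3/2b
2) 1500.0ms=3/2b +500.0ms=1/2b
3) 2000.0ms=2b +1000.0ms=1b
4) 3000.0ms=3b +2250.0ms=9/4b
5) 5250.0ms=21/4b +750.0ms=3/4b
Σ=6b of 6 (60bpm 3/8) — PASS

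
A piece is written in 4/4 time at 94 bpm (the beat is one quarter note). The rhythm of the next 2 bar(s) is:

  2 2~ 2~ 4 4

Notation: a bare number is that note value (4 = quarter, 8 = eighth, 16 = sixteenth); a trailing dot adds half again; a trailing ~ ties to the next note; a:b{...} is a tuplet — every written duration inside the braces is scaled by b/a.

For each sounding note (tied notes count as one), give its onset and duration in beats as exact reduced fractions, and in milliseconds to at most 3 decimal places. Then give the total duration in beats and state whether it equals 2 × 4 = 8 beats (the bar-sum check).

1) 0.0ms=0b +1276.596ms=2b
2) 1276.596ms=2b +3191.489ms=5b
3) 4468.085ms=7b +638.298ms=1b
Σ=8b of 8 (94bpm 4/4) — PASS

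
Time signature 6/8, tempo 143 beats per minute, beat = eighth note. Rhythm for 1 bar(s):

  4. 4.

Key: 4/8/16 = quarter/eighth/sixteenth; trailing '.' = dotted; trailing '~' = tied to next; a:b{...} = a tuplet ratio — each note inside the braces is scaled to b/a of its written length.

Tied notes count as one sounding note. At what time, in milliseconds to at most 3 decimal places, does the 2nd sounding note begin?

1. 0.0ms @ 0 + 1258.741ms (3)
2. 1258.741ms @ 3 + 1258.741ms (3)

note 2 onset = 3b = 1258.741ms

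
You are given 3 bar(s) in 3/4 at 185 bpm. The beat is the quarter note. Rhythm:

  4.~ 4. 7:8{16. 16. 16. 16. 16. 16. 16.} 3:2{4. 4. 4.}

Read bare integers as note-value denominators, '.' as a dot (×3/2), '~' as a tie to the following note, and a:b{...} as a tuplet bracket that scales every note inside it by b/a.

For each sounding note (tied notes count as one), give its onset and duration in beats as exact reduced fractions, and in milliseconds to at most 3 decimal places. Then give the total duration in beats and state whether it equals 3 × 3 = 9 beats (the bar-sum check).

1) 0.0ms=0b +972.973ms=3b
2) 972.973ms=3b +138.996ms=3/7b
3) 1111.969ms=24/7b +138.996ms=3/7b
4) 1250.965ms=27/7b +138.996ms=3/7b
5) 1389.961ms=30/7b +138.996ms=3/7b
6) 1528.958ms=33/7b +138.996ms=3/7b
7) 1667.954ms=36/7b +138.996ms=3/7b
8) 1806.95ms=39/7b +138.996ms=3/7b
9) 1945.946ms=6b +324.324ms=1b
10) 2270.27ms=7b +324.324ms=1b
11) 2594.595ms=8b +324.324ms=1b
Σ=9b of 9 (185bpm 3/4) — PASS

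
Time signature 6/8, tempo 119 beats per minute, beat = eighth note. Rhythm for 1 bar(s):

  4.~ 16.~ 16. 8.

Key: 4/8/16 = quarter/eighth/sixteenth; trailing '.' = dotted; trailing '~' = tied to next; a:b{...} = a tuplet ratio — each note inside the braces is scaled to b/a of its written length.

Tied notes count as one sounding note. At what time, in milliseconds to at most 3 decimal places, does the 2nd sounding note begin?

note 2 onset = 9/2b = 2268.908ms

1. 0.0ms @ 0 + 2268.908ms (9/2)
2. 2268.908ms @ 9/2 + 756.303ms (3/2)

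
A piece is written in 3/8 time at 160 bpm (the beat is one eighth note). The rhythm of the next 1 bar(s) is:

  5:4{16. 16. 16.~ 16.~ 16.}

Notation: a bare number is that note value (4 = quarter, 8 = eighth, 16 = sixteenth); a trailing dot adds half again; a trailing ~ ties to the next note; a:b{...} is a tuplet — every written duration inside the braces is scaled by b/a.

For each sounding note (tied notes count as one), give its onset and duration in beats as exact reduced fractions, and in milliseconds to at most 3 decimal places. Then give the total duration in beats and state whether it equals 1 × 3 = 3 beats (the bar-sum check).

1) 0.0ms=0b +225.0ms=3/5b
2) 225.0ms=3/5b +225.0ms=3/5b
3) 450.0ms=6/5b +675.0ms=9/5b
Σ=3b of 3 (160bpm 3/8) — PASS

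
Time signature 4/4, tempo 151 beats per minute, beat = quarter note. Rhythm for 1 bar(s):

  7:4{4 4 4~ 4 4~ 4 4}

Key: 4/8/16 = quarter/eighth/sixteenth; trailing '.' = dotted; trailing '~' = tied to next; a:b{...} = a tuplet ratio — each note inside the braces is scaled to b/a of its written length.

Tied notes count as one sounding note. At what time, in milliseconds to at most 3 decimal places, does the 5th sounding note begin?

1. 0.0ms @ 0 + 227.058ms (4/7)
2. 227.058ms @ 4/7 + 227.058ms (4/7)
3. 454.115ms @ 8/7 + 454.115ms (8/7)
4. 908.231ms @ 16/7 + 454.115ms (8/7)
5. 1362.346ms @ 24/7 + 227.058ms (4/7)

note 5 onset = 24/7b = 1362.346ms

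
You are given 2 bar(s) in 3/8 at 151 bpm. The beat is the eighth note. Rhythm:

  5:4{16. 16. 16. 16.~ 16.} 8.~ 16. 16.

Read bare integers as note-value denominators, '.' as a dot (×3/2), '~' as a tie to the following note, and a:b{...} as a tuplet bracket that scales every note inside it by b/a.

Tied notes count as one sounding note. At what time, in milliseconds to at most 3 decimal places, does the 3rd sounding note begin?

note 3 onset = 6/5b = 476.821ms

1. 0.0ms @ 0 + 238.411ms (3/5)
2. 238.411ms @ 3/5 + 238.411ms (3/5)
3. 476.821ms @ 6/5 + 238.411ms (3/5)
4. 715.232ms @ 9/5 + 476.821ms (6/5)
5. 1192.053ms @ 3 + 894.04ms (9/4)
6. 2086.093ms @ 21/4 + 298.013ms (3/4)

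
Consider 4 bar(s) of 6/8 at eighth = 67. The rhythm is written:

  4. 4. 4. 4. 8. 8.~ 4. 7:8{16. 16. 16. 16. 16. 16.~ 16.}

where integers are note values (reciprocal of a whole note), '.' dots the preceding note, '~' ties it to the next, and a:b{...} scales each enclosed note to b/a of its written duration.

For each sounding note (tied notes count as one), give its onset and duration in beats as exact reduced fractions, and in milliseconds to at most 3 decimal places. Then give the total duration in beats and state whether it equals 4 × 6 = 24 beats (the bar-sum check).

1) 0.0ms=0b +2686.567ms=3b
2) 2686.567ms=3b +2686.567ms=3b
3) 5373.134ms=6b +2686.567ms=3b
4) 8059.701ms=9b +2686.567ms=3b
5) 10746.269ms=12b +1343.284ms=3/2b
6) 12089.552ms=27/2b +4029.851ms=9/2b
7) 16119.403ms=18b +767.591ms=6/7b
8) 16886.994ms=132/7b +767.591ms=6/7b
9) 17654.584ms=138/7b +767.591ms=6/7b
10) 18422.175ms=144/7b +767.591ms=6/7b
11) 19189.765ms=150/7b +767.591ms=6/7b
12) 19957.356ms=156/7b +1535.181ms=12/7b
Σ=24b of 24 (67bpm 6/8) — PASS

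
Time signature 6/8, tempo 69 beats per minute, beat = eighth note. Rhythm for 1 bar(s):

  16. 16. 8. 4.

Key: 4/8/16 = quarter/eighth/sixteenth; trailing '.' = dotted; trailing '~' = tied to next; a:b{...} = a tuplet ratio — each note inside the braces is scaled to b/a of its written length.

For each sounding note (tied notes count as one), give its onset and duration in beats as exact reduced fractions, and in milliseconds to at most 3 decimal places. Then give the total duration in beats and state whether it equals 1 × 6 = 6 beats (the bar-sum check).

1) 0.0ms=0b +652.174ms=3/4b
2) 652.174ms=3/4b +652.174ms=3/4b
3) 1304.348ms=3/2b +1304.348ms=3/2b
4) 2608.696ms=3b +2608.696ms=3b
Σ=6b of 6 (69bpm 6/8) — PASS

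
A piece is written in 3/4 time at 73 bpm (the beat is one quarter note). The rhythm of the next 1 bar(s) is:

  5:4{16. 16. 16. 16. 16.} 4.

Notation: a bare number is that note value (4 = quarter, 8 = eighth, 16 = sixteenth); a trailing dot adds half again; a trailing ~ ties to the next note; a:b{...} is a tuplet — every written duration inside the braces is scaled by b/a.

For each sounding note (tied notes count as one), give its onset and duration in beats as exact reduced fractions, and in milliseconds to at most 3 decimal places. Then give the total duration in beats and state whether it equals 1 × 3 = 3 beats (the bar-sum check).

1) 0.0ms=0b +246.575ms=3/10b
2) 246.575ms=3/10b +246.575ms=3/10b
3) 493.151ms=3/5b +246.575ms=3/10b
4) 739.726ms=9/10b +246.575ms=3/10b
5) 986.301ms=6/5b +246.575ms=3/10b
6) 1232.877ms=3/2b +1232.877ms=3/2b
Σ=3b of 3 (73bpm 3/4) — PASS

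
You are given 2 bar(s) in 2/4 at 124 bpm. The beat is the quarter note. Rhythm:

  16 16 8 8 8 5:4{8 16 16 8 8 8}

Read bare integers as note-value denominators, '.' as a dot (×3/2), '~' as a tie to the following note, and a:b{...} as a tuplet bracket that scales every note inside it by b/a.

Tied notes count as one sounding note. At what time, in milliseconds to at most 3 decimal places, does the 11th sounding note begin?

note 11 onset = 18/5b = 1741.935ms

1. 0.0ms @ 0 + 120.968ms (1/4)
2. 120.968ms @ 1/4 + 120.968ms (1/4)
3. 241.935ms @ 1/2 + 241.935ms (1/2)
4. 483.871ms @ 1 + 241.935ms (1/2)
5. 725.806ms @ 3/2 + 241.935ms (1/2)
6. 967.742ms @ 2 + 193.548ms (2/5)
7. 1161.29ms @ 12/5 + 96.774ms (1/5)
8. 1258.065ms @ 13/5 + 96.774ms (1/5)
9. 1354.839ms @ 14/5 + 193.548ms (2/5)
10. 1548.387ms @ 16/5 + 193.548ms (2/5)
11. 1741.935ms @ 18/5 + 193.548ms (2/5)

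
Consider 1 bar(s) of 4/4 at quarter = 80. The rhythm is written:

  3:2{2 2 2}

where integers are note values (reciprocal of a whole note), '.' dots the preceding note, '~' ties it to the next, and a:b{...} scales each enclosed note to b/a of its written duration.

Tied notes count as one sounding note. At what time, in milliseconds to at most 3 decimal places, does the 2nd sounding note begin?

1. 0.0ms @ 0 + 1000.0ms (4/3)
2. 1000.0ms @ 4/3 + 1000.0ms (4/3)
3. 2000.0ms @ 8/3 + 1000.0ms (4/3)

note 2 onset = 4/3b = 1000.0ms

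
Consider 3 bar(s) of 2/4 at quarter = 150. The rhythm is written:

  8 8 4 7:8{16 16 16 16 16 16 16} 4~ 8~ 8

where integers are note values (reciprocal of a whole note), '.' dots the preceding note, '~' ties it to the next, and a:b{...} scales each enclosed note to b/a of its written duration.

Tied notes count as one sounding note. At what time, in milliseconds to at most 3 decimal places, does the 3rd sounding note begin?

note 3 onset = 1b = 400.0ms

1. 0.0ms @ 0 + 200.0ms (1/2)
2. 200.0ms @ 1/2 + 200.0ms (1/2)
3. 400.0ms @ 1 + 400.0ms (1)
4. 800.0ms @ 2 + 114.286ms (2/7)
5. 914.286ms @ 16/7 + 114.286ms (2/7)
6. 1028.571ms @ 18/7 + 114.286ms (2/7)
7. 1142.857ms @ 20/7 + 114.286ms (2/7)
8. 1257.143ms @ 22/7 + 114.286ms (2/7)
9. 1371.429ms @ 24/7 + 114.286ms (2/7)
10. 1485.714ms @ 26/7 + 114.286ms (2/7)
11. 1600.0ms @ 4 + 800.0ms (2)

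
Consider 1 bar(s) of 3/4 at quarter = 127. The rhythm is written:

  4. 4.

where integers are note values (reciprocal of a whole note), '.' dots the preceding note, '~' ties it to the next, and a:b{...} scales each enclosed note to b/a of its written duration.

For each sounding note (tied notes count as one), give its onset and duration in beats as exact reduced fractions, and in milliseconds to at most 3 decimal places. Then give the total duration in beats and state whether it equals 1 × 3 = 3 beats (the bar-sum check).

1) 0.0ms=0b +708.661ms=3/2b
2) 708.661ms=3/2b +708.661ms=3/2b
Σ=3b of 3 (127bpm 3/4) — PASS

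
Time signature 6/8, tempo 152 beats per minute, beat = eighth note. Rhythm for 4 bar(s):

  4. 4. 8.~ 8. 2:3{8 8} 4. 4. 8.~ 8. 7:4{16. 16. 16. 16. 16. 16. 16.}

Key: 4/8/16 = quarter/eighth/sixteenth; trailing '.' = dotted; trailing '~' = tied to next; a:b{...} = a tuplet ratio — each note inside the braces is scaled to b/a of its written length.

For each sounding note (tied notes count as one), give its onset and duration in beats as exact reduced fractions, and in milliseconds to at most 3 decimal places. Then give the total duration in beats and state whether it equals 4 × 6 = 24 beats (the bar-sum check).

1) 0.0ms=0b +1184.211ms=3b
2) 1184.211ms=3b +1184.211ms=3b
3) 2368.421ms=6b +1184.211ms=3b
4) 3552.632ms=9b +592.105ms=3/2b
5) 4144.737ms=21/2b +592.105ms=3/2b
6) 4736.842ms=12b +1184.211ms=3b
7) 5921.053ms=15b +1184.211ms=3b
8) 7105.263ms=18b +1184.211ms=3b
9) 8289.474ms=21b +169.173ms=3/7b
10) 8458.647ms=150/7b +169.173ms=3/7b
11) 8627.82ms=153/7b +169.173ms=3/7b
12) 8796.992ms=156/7b +169.173ms=3/7b
13) 8966.165ms=159/7b +169.173ms=3/7b
14) 9135.338ms=162/7b +169.173ms=3/7b
15) 9304.511ms=165/7b +169.173ms=3/7b
Σ=24b of 24 (152bpm 6/8) — PASS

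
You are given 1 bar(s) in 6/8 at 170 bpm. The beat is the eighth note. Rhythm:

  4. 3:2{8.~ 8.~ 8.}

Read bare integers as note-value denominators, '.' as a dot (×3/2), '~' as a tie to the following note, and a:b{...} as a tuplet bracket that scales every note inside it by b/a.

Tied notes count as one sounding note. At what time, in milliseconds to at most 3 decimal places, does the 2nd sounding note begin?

note 2 onset = 3b = 1058.824ms

1. 0.0ms @ 0 + 1058.824ms (3)
2. 1058.824ms @ 3 + 1058.824ms (3)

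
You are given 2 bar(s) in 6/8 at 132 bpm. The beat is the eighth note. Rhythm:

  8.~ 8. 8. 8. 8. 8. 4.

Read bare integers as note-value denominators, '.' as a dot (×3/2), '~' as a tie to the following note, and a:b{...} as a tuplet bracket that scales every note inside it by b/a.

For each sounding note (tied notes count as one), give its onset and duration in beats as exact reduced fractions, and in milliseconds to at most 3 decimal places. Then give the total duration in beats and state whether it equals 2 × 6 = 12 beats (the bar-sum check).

1) 0.0ms=0b +1363.636ms=3b
2) 1363.636ms=3b +681.818ms=3/2b
3) 2045.455ms=9/2b +681.818ms=3/2b
4) 2727.273ms=6b +681.818ms=3/2b
5) 3409.091ms=15/2b +681.818ms=3/2b
6) 4090.909ms=9b +1363.636ms=3b
Σ=12b of 12 (132bpm 6/8) — PASS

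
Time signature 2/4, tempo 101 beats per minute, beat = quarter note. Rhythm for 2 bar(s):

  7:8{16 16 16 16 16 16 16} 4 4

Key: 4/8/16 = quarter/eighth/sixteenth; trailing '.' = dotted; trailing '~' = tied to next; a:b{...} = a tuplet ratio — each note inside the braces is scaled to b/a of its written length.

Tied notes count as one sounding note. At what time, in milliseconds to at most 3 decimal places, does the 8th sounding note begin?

1. 0.0ms @ 0 + 169.731ms (2/7)
2. 169.731ms @ 2/7 + 169.731ms (2/7)
3. 339.463ms @ 4/7 + 169.731ms (2/7)
4. 509.194ms @ 6/7 + 169.731ms (2/7)
5. 678.925ms @ 8/7 + 169.731ms (2/7)
6. 848.656ms @ 10/7 + 169.731ms (2/7)
7. 1018.388ms @ 12/7 + 169.731ms (2/7)
8. 1188.119ms @ 2 + 594.059ms (1)
9. 1782.178ms @ 3 + 594.059ms (1)

note 8 onset = 2b = 1188.119ms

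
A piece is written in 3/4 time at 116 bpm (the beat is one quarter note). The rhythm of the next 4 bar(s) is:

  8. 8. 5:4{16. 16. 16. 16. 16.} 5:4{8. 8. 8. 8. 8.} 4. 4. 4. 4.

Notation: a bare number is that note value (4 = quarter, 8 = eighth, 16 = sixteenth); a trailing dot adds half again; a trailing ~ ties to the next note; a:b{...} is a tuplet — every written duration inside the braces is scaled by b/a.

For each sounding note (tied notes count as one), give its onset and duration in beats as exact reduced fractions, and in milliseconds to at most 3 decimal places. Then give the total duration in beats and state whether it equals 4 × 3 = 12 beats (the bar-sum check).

1) 0.0ms=0b +387.931ms=3/4b
2) 387.931ms=3/4b +387.931ms=3/4b
3) 775.862ms=3/2b +155.172ms=3/10b
4) 931.034ms=9/5b +155.172ms=3/10b
5) 1086.207ms=21/10b +155.172ms=3/10b
6) 1241.379ms=12/5b +155.172ms=3/10b
7) 1396.552ms=27/10b +155.172ms=3/10b
8) 1551.724ms=3b +310.345ms=3/5b
9) 1862.069ms=18/5b +310.345ms=3/5b
10) 2172.414ms=21/5b +310.345ms=3/5b
11) 2482.759ms=24/5b +310.345ms=3/5b
12) 2793.103ms=27/5b +310.345ms=3/5b
13) 3103.448ms=6b +775.862ms=3/2b
14) 3879.31ms=15/2b +775.862ms=3/2b
15) 4655.172ms=9b +775.862ms=3/2b
16) 5431.034ms=21/2b +775.862ms=3/2b
Σ=12b of 12 (116bpm 3/4) — PASS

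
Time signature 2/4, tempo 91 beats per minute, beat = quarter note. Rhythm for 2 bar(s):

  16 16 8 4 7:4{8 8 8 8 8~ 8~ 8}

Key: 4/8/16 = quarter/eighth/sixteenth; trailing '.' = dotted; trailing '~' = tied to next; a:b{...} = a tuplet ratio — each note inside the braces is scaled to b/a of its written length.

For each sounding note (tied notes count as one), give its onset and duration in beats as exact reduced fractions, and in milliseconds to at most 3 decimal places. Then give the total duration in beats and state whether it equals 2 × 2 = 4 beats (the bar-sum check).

1) 0.0ms=0b +164.835ms=1/4b
2) 164.835ms=1/4b +164.835ms=1/4b
3) 329.67ms=1/2b +329.67ms=1/2b
4) 659.341ms=1b +659.341ms=1b
5) 1318.681ms=2b +188.383ms=2/7b
6) 1507.064ms=16/7b +188.383ms=2/7b
7) 1695.447ms=18/7b +188.383ms=2/7b
8) 1883.83ms=20/7b +188.383ms=2/7b
9) 2072.214ms=22/7b +565.149ms=6/7b
Σ=4b of 4 (91bpm 2/4) — PASS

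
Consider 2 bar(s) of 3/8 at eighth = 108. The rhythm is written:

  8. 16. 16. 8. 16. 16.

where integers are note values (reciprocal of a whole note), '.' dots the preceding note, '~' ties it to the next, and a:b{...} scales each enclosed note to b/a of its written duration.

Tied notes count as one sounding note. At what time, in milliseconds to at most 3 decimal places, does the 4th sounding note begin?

note 4 onset = 3b = 1666.667ms

1. 0.0ms @ 0 + 833.333ms (3/2)
2. 833.333ms @ 3/2 + 416.667ms (3/4)
3. 1250.0ms @ 9/4 + 416.667ms (3/4)
4. 1666.667ms @ 3 + 833.333ms (3/2)
5. 2500.0ms @ 9/2 + 416.667ms (3/4)
6. 2916.667ms @ 21/4 + 416.667ms (3/4)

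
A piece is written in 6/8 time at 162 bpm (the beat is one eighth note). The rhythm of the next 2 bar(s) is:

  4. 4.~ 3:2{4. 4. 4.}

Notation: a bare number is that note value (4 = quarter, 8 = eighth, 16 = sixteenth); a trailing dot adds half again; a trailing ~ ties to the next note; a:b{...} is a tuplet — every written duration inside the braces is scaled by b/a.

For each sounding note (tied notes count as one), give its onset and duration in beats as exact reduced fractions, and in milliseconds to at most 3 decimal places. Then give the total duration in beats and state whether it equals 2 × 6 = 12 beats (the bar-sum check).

1) 0.0ms=0b +1111.111ms=3b
2) 1111.111ms=3b +1851.852ms=5b
3) 2962.963ms=8b +740.741ms=2b
4) 3703.704ms=10b +740.741ms=2b
Σ=12b of 12 (162bpm 6/8) — PASS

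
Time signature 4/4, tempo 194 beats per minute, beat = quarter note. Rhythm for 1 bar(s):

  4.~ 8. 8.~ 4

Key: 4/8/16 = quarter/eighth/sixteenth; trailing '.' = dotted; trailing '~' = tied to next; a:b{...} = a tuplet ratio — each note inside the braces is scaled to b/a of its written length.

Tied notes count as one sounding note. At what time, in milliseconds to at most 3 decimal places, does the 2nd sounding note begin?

1. 0.0ms @ 0 + 695.876ms (9/4)
2. 695.876ms @ 9/4 + 541.237ms (7/4)

note 2 onset = 9/4b = 695.876ms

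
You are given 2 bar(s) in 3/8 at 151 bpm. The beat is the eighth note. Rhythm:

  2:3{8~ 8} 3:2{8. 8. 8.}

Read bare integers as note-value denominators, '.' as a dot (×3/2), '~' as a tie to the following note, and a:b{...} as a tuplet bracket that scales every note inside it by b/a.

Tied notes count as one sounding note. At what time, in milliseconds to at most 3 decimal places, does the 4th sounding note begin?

1. 0.0ms @ 0 + 1192.053ms (3)
2. 1192.053ms @ 3 + 397.351ms (1)
3. 1589.404ms @ 4 + 397.351ms (1)
4. 1986.755ms @ 5 + 397.351ms (1)

note 4 onset = 5b = 1986.755ms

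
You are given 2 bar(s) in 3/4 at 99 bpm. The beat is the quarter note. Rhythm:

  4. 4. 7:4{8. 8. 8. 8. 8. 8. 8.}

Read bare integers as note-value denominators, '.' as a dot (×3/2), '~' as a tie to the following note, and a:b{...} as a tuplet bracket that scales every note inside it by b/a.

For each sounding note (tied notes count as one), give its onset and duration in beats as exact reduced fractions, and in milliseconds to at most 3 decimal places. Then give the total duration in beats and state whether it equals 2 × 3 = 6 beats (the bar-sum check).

1) 0.0ms=0b +909.091ms=3/2b
2) 909.091ms=3/2b +909.091ms=3/2b
3) 1818.182ms=3b +259.74ms=3/7b
4) 2077.922ms=24/7b +259.74ms=3/7b
5) 2337.662ms=27/7b +259.74ms=3/7b
6) 2597.403ms=30/7b +259.74ms=3/7b
7) 2857.143ms=33/7b +259.74ms=3/7b
8) 3116.883ms=36/7b +259.74ms=3/7b
9) 3376.623ms=39/7b +259.74ms=3/7b
Σ=6b of 6 (99bpm 3/4) — PASS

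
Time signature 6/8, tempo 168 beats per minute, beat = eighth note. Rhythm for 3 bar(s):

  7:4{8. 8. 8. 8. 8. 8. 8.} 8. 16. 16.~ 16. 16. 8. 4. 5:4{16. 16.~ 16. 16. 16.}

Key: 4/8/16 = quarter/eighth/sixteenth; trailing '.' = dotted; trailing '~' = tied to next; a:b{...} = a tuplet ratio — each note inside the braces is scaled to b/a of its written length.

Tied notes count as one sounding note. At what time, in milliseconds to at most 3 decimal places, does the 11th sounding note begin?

1. 0.0ms @ 0 + 306.122ms (6/7)
2. 306.122ms @ 6/7 + 306.122ms (6/7)
3. 612.245ms @ 12/7 + 306.122ms (6/7)
4. 918.367ms @ 18/7 + 306.122ms (6/7)
5. 1224.49ms @ 24/7 + 306.122ms (6/7)
6. 1530.612ms @ 30/7 + 306.122ms (6/7)
7. 1836.735ms @ 36/7 + 306.122ms (6/7)
8. 2142.857ms @ 6 + 535.714ms (3/2)
9. 2678.571ms @ 15/2 + 267.857ms (3/4)
10. 2946.429ms @ 33/4 + 535.714ms (3/2)
11. 3482.143ms @ 39/4 + 267.857ms (3/4)
12. 3750.0ms @ 21/2 + 535.714ms (3/2)
13. 4285.714ms @ 12 + 1071.429ms (3)
14. 5357.143ms @ 15 + 214.286ms (3/5)
15. 5571.429ms @ 78/5 + 428.571ms (6/5)
16. 6000.0ms @ 84/5 + 214.286ms (3/5)
17. 6214.286ms @ 87/5 + 214.286ms (3/5)

note 11 onset = 39/4b = 3482.143ms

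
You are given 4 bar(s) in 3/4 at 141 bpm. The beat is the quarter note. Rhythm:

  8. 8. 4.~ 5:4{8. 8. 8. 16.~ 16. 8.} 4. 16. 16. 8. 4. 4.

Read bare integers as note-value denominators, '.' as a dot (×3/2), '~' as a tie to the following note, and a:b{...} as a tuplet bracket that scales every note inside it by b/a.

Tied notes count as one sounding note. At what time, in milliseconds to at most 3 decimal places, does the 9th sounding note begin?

note 9 onset = 15/2b = 3191.489ms

1. 0.0ms @ 0 + 319.149ms (3/4)
2. 319.149ms @ 3/4 + 319.149ms (3/4)
3. 638.298ms @ 3/2 + 893.617ms (21/10)
4. 1531.915ms @ 18/5 + 255.319ms (3/5)
5. 1787.234ms @ 21/5 + 255.319ms (3/5)
6. 2042.553ms @ 24/5 + 255.319ms (3/5)
7. 2297.872ms @ 27/5 + 255.319ms (3/5)
8. 2553.191ms @ 6 + 638.298ms (3/2)
9. 3191.489ms @ 15/2 + 159.574ms (3/8)
10. 3351.064ms @ 63/8 + 159.574ms (3/8)
11. 3510.638ms @ 33/4 + 319.149ms (3/4)
12. 3829.787ms @ 9 + 638.298ms (3/2)
13. 4468.085ms @ 21/2 + 638.298ms (3/2)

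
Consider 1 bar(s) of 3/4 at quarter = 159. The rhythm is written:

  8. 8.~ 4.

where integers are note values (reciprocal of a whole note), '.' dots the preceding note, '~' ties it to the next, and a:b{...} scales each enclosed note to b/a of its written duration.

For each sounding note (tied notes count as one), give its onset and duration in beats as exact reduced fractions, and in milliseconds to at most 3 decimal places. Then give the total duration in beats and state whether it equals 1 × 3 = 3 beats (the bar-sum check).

1) 0.0ms=0b +283.019ms=3/4b
2) 283.019ms=3/4b +849.057ms=9/4b
Σ=3b of 3 (159bpm 3/4) — PASS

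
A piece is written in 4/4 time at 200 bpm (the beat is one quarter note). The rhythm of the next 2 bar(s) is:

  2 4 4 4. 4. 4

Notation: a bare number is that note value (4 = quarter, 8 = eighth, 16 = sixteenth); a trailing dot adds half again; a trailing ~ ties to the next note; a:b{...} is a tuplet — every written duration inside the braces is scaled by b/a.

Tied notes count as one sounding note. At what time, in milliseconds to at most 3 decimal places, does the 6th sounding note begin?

1. 0.0ms @ 0 + 600.0ms (2)
2. 600.0ms @ 2 + 300.0ms (1)
3. 900.0ms @ 3 + 300.0ms (1)
4. 1200.0ms @ 4 + 450.0ms (3/2)
5. 1650.0ms @ 11/2 + 450.0ms (3/2)
6. 2100.0ms @ 7 + 300.0ms (1)

note 6 onset = 7b = 2100.0ms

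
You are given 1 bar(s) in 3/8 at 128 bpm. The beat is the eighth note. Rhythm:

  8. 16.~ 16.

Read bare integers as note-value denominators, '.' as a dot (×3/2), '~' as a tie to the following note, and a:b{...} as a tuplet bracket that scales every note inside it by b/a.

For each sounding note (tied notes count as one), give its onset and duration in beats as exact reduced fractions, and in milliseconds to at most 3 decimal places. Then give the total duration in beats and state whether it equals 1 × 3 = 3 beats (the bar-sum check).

1) 0.0ms=0b +703.125ms=3/2b
2) 703.125ms=3/2b +703.125ms=3/2b
Σ=3b of 3 (128bpm 3/8) — PASS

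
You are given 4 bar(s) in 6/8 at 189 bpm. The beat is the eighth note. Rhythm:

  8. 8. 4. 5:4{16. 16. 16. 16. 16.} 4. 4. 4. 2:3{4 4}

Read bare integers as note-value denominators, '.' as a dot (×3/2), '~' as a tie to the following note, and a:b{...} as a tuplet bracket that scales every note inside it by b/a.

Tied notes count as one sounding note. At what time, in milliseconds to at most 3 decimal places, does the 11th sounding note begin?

note 11 onset = 15b = 4761.905ms

1. 0.0ms @ 0 + 476.19ms (3/2)
2. 476.19ms @ 3/2 + 476.19ms (3/2)
3. 952.381ms @ 3 + 952.381ms (3)
4. 1904.762ms @ 6 + 190.476ms (3/5)
5. 2095.238ms @ 33/5 + 190.476ms (3/5)
6. 2285.714ms @ 36/5 + 190.476ms (3/5)
7. 2476.19ms @ 39/5 + 190.476ms (3/5)
8. 2666.667ms @ 42/5 + 190.476ms (3/5)
9. 2857.143ms @ 9 + 952.381ms (3)
10. 3809.524ms @ 12 + 952.381ms (3)
11. 4761.905ms @ 15 + 952.381ms (3)
12. 5714.286ms @ 18 + 952.381ms (3)
13. 6666.667ms @ 21 + 952.381ms (3)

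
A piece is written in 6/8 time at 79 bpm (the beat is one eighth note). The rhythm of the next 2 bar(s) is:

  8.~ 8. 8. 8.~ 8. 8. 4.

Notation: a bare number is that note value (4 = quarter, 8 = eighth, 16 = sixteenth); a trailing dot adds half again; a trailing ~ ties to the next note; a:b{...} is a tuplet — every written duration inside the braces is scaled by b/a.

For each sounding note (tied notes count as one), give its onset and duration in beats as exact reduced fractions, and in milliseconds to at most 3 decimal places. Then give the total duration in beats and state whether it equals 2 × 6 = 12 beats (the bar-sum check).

1) 0.0ms=0b +2278.481ms=3b
2) 2278.481ms=3b +1139.241ms=3/2b
3) 3417.722ms=9/2b +2278.481ms=3b
4) 5696.203ms=15/2b +1139.241ms=3/2b
5) 6835.443ms=9b +2278.481ms=3b
Σ=12b of 12 (79bpm 6/8) — PASS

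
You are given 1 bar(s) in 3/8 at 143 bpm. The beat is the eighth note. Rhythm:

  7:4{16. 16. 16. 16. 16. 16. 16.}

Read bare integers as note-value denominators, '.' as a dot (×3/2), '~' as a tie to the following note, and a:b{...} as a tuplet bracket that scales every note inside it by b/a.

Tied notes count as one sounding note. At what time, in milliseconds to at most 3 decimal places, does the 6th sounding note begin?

1. 0.0ms @ 0 + 179.82ms (3/7)
2. 179.82ms @ 3/7 + 179.82ms (3/7)
3. 359.64ms @ 6/7 + 179.82ms (3/7)
4. 539.461ms @ 9/7 + 179.82ms (3/7)
5. 719.281ms @ 12/7 + 179.82ms (3/7)
6. 899.101ms @ 15/7 + 179.82ms (3/7)
7. 1078.921ms @ 18/7 + 179.82ms (3/7)

note 6 onset = 15/7b = 899.101ms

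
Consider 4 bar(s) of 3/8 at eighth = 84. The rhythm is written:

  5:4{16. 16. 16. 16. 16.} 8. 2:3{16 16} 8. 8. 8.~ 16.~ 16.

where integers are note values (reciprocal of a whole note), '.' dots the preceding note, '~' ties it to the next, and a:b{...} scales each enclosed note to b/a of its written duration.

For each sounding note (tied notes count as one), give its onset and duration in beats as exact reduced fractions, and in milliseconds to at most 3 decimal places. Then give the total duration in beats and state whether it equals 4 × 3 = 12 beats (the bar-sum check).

1) 0.0ms=0b +428.571ms=3/5b
2) 428.571ms=3/5b +428.571ms=3/5b
3) 857.143ms=6/5b +428.571ms=3/5b
4) 1285.714ms=9/5b +428.571ms=3/5b
5) 1714.286ms=12/5b +428.571ms=3/5b
6) 2142.857ms=3b +1071.429ms=3/2b
7) 3214.286ms=9/2b +535.714ms=3/4b
8) 3750.0ms=21/4b +535.714ms=3/4b
9) 4285.714ms=6b +1071.429ms=3/2b
10) 5357.143ms=15/2b +1071.429ms=3/2b
11) 6428.571ms=9b +2142.857ms=3b
Σ=12b of 12 (84bpm 3/8) — PASS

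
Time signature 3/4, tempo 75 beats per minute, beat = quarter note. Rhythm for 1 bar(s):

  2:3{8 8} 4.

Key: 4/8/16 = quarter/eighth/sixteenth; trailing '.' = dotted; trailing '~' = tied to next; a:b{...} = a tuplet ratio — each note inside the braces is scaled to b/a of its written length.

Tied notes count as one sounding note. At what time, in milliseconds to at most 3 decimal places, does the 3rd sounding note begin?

note 3 onset = 3/2b = 1200.0ms

1. 0.0ms @ 0 + 600.0ms (3/4)
2. 600.0ms @ 3/4 + 600.0ms (3/4)
3. 1200.0ms @ 3/2 + 1200.0ms (3/2)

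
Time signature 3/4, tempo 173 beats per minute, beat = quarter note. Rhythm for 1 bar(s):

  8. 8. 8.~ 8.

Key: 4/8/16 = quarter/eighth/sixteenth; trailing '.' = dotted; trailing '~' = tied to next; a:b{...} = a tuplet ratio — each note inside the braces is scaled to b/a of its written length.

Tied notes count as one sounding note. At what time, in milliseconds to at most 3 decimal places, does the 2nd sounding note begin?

note 2 onset = 3/4b = 260.116ms

1. 0.0ms @ 0 + 260.116ms (3/4)
2. 260.116ms @ 3/4 + 260.116ms (3/4)
3. 520.231ms @ 3/2 + 520.231ms (3/2)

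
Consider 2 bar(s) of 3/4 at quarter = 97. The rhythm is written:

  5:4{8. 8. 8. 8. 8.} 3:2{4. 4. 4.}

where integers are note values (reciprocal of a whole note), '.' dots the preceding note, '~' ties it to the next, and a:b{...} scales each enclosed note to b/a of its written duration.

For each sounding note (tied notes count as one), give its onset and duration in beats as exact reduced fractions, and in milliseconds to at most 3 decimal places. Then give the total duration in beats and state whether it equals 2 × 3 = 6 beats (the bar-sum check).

1) 0.0ms=0b +371.134ms=3/5b
2) 371.134ms=3/5b +371.134ms=3/5b
3) 742.268ms=6/5b +371.134ms=3/5b
4) 1113.402ms=9/5b +371.134ms=3/5b
5) 1484.536ms=12/5b +371.134ms=3/5b
6) 1855.67ms=3b +618.557ms=1b
7) 2474.227ms=4b +618.557ms=1b
8) 3092.784ms=5b +618.557ms=1b
Σ=6b of 6 (97bpm 3/4) — PASS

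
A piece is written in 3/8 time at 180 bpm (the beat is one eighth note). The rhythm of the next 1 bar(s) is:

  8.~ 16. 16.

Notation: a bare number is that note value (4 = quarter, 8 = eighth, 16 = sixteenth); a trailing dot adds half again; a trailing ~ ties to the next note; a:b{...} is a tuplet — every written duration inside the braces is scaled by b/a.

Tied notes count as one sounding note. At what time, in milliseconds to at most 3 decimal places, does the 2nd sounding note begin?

1. 0.0ms @ 0 + 750.0ms (9/4)
2. 750.0ms @ 9/4 + 250.0ms (3/4)

note 2 onset = 9/4b = 750.0ms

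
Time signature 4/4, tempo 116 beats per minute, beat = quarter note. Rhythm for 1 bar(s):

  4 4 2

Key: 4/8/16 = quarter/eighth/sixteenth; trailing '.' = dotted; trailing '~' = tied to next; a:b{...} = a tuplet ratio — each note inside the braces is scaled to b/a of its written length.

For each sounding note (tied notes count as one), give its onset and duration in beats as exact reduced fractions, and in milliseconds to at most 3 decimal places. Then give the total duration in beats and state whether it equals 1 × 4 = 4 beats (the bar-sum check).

1) 0.0ms=0b +517.241ms=1b
2) 517.241ms=1b +517.241ms=1b
3) 1034.483ms=2b +1034.483ms=2b
Σ=4b of 4 (116bpm 4/4) — PASS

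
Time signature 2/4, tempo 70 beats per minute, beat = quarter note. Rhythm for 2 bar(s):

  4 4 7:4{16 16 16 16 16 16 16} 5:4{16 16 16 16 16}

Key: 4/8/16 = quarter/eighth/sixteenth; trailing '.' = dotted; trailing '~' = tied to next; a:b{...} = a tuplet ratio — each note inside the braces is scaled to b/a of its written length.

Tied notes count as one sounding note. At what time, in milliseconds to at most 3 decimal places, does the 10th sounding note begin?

1. 0.0ms @ 0 + 857.143ms (1)
2. 857.143ms @ 1 + 857.143ms (1)
3. 1714.286ms @ 2 + 122.449ms (1/7)
4. 1836.735ms @ 15/7 + 122.449ms (1/7)
5. 1959.184ms @ 16/7 + 122.449ms (1/7)
6. 2081.633ms @ 17/7 + 122.449ms (1/7)
7. 2204.082ms @ 18/7 + 122.449ms (1/7)
8. 2326.531ms @ 19/7 + 122.449ms (1/7)
9. 2448.98ms @ 20/7 + 122.449ms (1/7)
10. 2571.429ms @ 3 + 171.429ms (1/5)
11. 2742.857ms @ 16/5 + 171.429ms (1/5)
12. 2914.286ms @ 17/5 + 171.429ms (1/5)
13. 3085.714ms @ 18/5 + 171.429ms (1/5)
14. 3257.143ms @ 19/5 + 171.429ms (1/5)

note 10 onset = 3b = 2571.429ms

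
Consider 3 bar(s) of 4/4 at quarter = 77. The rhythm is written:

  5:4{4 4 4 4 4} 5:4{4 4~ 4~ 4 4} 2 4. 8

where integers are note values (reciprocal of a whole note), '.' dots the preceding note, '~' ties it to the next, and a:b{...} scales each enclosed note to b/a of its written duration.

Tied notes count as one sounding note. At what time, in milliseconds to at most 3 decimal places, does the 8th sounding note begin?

note 8 onset = 36/5b = 5610.39ms

1. 0.0ms @ 0 + 623.377ms (4/5)
2. 623.377ms @ 4/5 + 623.377ms (4/5)
3. 1246.753ms @ 8/5 + 623.377ms (4/5)
4. 1870.13ms @ 12/5 + 623.377ms (4/5)
5. 2493.506ms @ 16/5 + 623.377ms (4/5)
6. 3116.883ms @ 4 + 623.377ms (4/5)
7. 3740.26ms @ 24/5 + 1870.13ms (12/5)
8. 5610.39ms @ 36/5 + 623.377ms (4/5)
9. 6233.766ms @ 8 + 1558.442ms (2)
10. 7792.208ms @ 10 + 1168.831ms (3/2)
11. 8961.039ms @ 23/2 + 389.61ms (1/2)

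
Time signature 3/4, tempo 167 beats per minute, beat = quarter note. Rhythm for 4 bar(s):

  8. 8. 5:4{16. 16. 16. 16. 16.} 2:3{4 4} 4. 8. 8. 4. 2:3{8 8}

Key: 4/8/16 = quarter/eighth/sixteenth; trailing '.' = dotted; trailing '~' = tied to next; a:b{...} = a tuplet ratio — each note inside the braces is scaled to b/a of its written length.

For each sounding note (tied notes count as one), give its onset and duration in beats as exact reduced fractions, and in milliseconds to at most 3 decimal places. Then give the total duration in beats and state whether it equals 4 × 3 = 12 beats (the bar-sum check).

1) 0.0ms=0b +269.461ms=3/4b
2) 269.461ms=3/4b +269.461ms=3/4b
3) 538.922ms=3/2b +107.784ms=3/10b
4) 646.707ms=9/5b +107.784ms=3/10b
5) 754.491ms=21/10b +107.784ms=3/10b
6) 862.275ms=12/5b +107.784ms=3/10b
7) 970.06ms=27/10b +107.784ms=3/10b
8) 1077.844ms=3b +538.922ms=3/2b
9) 1616.766ms=9/2b +538.922ms=3/2b
10) 2155.689ms=6b +538.922ms=3/2b
11) 2694.611ms=15/2b +269.461ms=3/4b
12) 2964.072ms=33/4b +269.461ms=3/4b
13) 3233.533ms=9b +538.922ms=3/2b
14) 3772.455ms=21/2b +269.461ms=3/4b
15) 4041.916ms=45/4b +269.461ms=3/4b
Σ=12b of 12 (167bpm 3/4) — PASS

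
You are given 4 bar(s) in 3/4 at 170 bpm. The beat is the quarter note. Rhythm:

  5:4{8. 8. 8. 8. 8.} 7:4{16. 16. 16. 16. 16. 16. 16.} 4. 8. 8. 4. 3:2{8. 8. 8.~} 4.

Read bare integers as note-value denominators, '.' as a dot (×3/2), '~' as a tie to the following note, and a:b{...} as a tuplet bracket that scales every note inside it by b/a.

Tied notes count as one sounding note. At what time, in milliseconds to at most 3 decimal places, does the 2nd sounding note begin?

note 2 onset = 3/5b = 211.765ms

1. 0.0ms @ 0 + 211.765ms (3/5)
2. 211.765ms @ 3/5 + 211.765ms (3/5)
3. 423.529ms @ 6/5 + 211.765ms (3/5)
4. 635.294ms @ 9/5 + 211.765ms (3/5)
5. 847.059ms @ 12/5 + 211.765ms (3/5)
6. 1058.824ms @ 3 + 75.63ms (3/14)
7. 1134.454ms @ 45/14 + 75.63ms (3/14)
8. 1210.084ms @ 24/7 + 75.63ms (3/14)
9. 1285.714ms @ 51/14 + 75.63ms (3/14)
10. 1361.345ms @ 27/7 + 75.63ms (3/14)
11. 1436.975ms @ 57/14 + 75.63ms (3/14)
12. 1512.605ms @ 30/7 + 75.63ms (3/14)
13. 1588.235ms @ 9/2 + 529.412ms (3/2)
14. 2117.647ms @ 6 + 264.706ms (3/4)
15. 2382.353ms @ 27/4 + 264.706ms (3/4)
16. 2647.059ms @ 15/2 + 529.412ms (3/2)
17. 3176.471ms @ 9 + 176.471ms (1/2)
18. 3352.941ms @ 19/2 + 176.471ms (1/2)
19. 3529.412ms @ 10 + 705.882ms (2)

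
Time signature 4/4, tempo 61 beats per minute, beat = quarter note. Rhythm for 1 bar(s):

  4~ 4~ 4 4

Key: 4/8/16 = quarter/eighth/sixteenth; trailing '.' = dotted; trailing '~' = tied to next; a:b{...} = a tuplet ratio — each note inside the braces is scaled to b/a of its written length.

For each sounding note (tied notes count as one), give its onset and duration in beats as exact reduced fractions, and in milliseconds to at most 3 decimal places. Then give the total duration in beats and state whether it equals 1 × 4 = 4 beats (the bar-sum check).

1) 0.0ms=0b +2950.82ms=3b
2) 2950.82ms=3b +983.607ms=1b
Σ=4b of 4 (61bpm 4/4) — PASS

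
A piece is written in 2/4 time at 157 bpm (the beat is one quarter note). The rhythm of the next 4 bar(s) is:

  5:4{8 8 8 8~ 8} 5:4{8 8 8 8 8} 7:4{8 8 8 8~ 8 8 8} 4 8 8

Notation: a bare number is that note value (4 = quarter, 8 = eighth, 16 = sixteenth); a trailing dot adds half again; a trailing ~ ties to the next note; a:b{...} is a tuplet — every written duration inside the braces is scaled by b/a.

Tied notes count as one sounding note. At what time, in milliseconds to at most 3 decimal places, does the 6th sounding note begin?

1. 0.0ms @ 0 + 152.866ms (2/5)
2. 152.866ms @ 2/5 + 152.866ms (2/5)
3. 305.732ms @ 4/5 + 152.866ms (2/5)
4. 458.599ms @ 6/5 + 305.732ms (4/5)
5. 764.331ms @ 2 + 152.866ms (2/5)
6. 917.197ms @ 12/5 + 152.866ms (2/5)
7. 1070.064ms @ 14/5 + 152.866ms (2/5)
8. 1222.93ms @ 16/5 + 152.866ms (2/5)
9. 1375.796ms @ 18/5 + 152.866ms (2/5)
10. 1528.662ms @ 4 + 109.19ms (2/7)
11. 1637.853ms @ 30/7 + 109.19ms (2/7)
12. 1747.043ms @ 32/7 + 109.19ms (2/7)
13. 1856.233ms @ 34/7 + 218.38ms (4/7)
14. 2074.613ms @ 38/7 + 109.19ms (2/7)
15. 2183.803ms @ 40/7 + 109.19ms (2/7)
16. 2292.994ms @ 6 + 382.166ms (1)
17. 2675.159ms @ 7 + 191.083ms (1/2)
18. 2866.242ms @ 15/2 + 191.083ms (1/2)

note 6 onset = 12/5b = 917.197ms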